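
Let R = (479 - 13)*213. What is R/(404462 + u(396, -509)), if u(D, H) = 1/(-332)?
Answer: 10984552/44760461 ≈ 0.24541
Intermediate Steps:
u(D, H) = -1/332
R = 99258 (R = 466*213 = 99258)
R/(404462 + u(396, -509)) = 99258/(404462 - 1/332) = 99258/(134281383/332) = 99258*(332/134281383) = 10984552/44760461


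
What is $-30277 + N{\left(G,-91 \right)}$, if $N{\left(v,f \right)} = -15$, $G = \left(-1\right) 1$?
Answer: $-30292$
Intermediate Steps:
$G = -1$
$-30277 + N{\left(G,-91 \right)} = -30277 - 15 = -30292$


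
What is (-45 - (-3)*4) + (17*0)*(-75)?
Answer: -33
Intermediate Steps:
(-45 - (-3)*4) + (17*0)*(-75) = (-45 - 1*(-12)) + 0*(-75) = (-45 + 12) + 0 = -33 + 0 = -33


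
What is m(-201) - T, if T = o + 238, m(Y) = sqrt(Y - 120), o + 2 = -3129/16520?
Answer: -556513/2360 + I*sqrt(321) ≈ -235.81 + 17.916*I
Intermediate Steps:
o = -5167/2360 (o = -2 - 3129/16520 = -2 - 3129*1/16520 = -2 - 447/2360 = -5167/2360 ≈ -2.1894)
m(Y) = sqrt(-120 + Y)
T = 556513/2360 (T = -5167/2360 + 238 = 556513/2360 ≈ 235.81)
m(-201) - T = sqrt(-120 - 201) - 1*556513/2360 = sqrt(-321) - 556513/2360 = I*sqrt(321) - 556513/2360 = -556513/2360 + I*sqrt(321)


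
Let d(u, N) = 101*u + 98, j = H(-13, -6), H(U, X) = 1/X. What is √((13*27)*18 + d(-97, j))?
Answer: 7*I*√69 ≈ 58.146*I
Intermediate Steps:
j = -⅙ (j = 1/(-6) = -⅙ ≈ -0.16667)
d(u, N) = 98 + 101*u
√((13*27)*18 + d(-97, j)) = √((13*27)*18 + (98 + 101*(-97))) = √(351*18 + (98 - 9797)) = √(6318 - 9699) = √(-3381) = 7*I*√69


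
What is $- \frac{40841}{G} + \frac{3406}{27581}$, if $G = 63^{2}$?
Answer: $- \frac{1112917207}{109468989} \approx -10.167$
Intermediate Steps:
$G = 3969$
$- \frac{40841}{G} + \frac{3406}{27581} = - \frac{40841}{3969} + \frac{3406}{27581} = - \frac{1112917207}{109468989}$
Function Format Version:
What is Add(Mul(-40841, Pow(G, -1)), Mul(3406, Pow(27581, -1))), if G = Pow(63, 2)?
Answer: Rational(-1112917207, 109468989) ≈ -10.167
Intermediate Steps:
G = 3969
Add(Mul(-40841, Pow(G, -1)), Mul(3406, Pow(27581, -1))) = Add(Mul(-40841, Pow(3969, -1)), Mul(3406, Pow(27581, -1))) = Add(Mul(-40841, Rational(1, 3969)), Mul(3406, Rational(1, 27581))) = Add(Rational(-40841, 3969), Rational(3406, 27581)) = Rational(-1112917207, 109468989)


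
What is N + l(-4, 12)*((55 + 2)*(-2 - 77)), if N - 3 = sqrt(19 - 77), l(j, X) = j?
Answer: 18015 + I*sqrt(58) ≈ 18015.0 + 7.6158*I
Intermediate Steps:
N = 3 + I*sqrt(58) (N = 3 + sqrt(19 - 77) = 3 + sqrt(-58) = 3 + I*sqrt(58) ≈ 3.0 + 7.6158*I)
N + l(-4, 12)*((55 + 2)*(-2 - 77)) = (3 + I*sqrt(58)) - 4*(55 + 2)*(-2 - 77) = (3 + I*sqrt(58)) - 228*(-79) = (3 + I*sqrt(58)) - 4*(-4503) = (3 + I*sqrt(58)) + 18012 = 18015 + I*sqrt(58)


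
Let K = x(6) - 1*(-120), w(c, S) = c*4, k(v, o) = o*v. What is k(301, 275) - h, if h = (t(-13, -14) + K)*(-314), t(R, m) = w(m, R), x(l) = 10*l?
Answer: 121711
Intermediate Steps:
w(c, S) = 4*c
t(R, m) = 4*m
K = 180 (K = 10*6 - 1*(-120) = 60 + 120 = 180)
h = -38936 (h = (4*(-14) + 180)*(-314) = (-56 + 180)*(-314) = 124*(-314) = -38936)
k(301, 275) - h = 275*301 - 1*(-38936) = 82775 + 38936 = 121711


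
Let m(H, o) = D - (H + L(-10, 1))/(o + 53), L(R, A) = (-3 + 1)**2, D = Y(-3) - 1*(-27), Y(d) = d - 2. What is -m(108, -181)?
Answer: -183/8 ≈ -22.875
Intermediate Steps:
Y(d) = -2 + d
D = 22 (D = (-2 - 3) - 1*(-27) = -5 + 27 = 22)
L(R, A) = 4 (L(R, A) = (-2)**2 = 4)
m(H, o) = 22 - (4 + H)/(53 + o) (m(H, o) = 22 - (H + 4)/(o + 53) = 22 - (4 + H)/(53 + o))
-m(108, -181) = -(1162 - 1*108 + 22*(-181))/(53 - 181) = -(1162 - 108 - 3982)/(-128) = -(-1)*(-2928)/128 = -1*183/8 = -183/8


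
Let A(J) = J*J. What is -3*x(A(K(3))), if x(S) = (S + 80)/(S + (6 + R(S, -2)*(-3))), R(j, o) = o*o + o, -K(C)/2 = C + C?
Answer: -14/3 ≈ -4.6667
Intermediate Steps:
K(C) = -4*C (K(C) = -2*(C + C) = -4*C)
R(j, o) = o + o² (R(j, o) = o² + o = o + o²)
A(J) = J²
x(S) = (80 + S)/S (x(S) = (S + 80)/(S + (6 - 2*(1 - 2)*(-3))) = (80 + S)/(S + (6 - 2*(-1)*(-3))) = (80 + S)/(S + (6 + 2*(-3))) = (80 + S)/(S + (6 - 6)) = (80 + S)/(S + 0) = (80 + S)/S)
-3*x(A(K(3))) = -3*(80 + (-4*3)²)/((-4*3)²) = -3*(80 + (-12)²)/((-12)²) = -3*(80 + 144)/144 = -224/48 = -3*14/9 = -14/3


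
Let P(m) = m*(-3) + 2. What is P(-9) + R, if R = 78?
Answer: 107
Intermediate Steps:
P(m) = 2 - 3*m (P(m) = -3*m + 2 = 2 - 3*m)
P(-9) + R = (2 - 3*(-9)) + 78 = (2 + 27) + 78 = 29 + 78 = 107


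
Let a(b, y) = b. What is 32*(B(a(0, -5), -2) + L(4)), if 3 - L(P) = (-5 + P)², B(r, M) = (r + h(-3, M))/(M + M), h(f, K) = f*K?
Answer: 16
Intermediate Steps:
h(f, K) = K*f
B(r, M) = (r - 3*M)/(2*M) (B(r, M) = (r + M*(-3))/(M + M) = (r - 3*M)/((2*M)) = (r - 3*M)*(1/(2*M)) = (r - 3*M)/(2*M))
L(P) = 3 - (-5 + P)²
32*(B(a(0, -5), -2) + L(4)) = 32*((½)*(0 - 3*(-2))/(-2) + (3 - (-5 + 4)²)) = 32*((½)*(-½)*(0 + 6) + (3 - 1*(-1)²)) = 32*((½)*(-½)*6 + (3 - 1*1)) = 32*(-3/2 + (3 - 1)) = 32*(-3/2 + 2) = 32*(½) = 16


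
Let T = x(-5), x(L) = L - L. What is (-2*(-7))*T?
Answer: 0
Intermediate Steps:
x(L) = 0
T = 0
(-2*(-7))*T = -2*(-7)*0 = 14*0 = 0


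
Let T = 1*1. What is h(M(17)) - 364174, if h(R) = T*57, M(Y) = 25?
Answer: -364117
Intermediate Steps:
T = 1
h(R) = 57 (h(R) = 1*57 = 57)
h(M(17)) - 364174 = 57 - 364174 = -364117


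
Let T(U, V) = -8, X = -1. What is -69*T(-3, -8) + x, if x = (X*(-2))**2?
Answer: 556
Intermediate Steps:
x = 4 (x = (-1*(-2))**2 = 2**2 = 4)
-69*T(-3, -8) + x = -69*(-8) + 4 = 552 + 4 = 556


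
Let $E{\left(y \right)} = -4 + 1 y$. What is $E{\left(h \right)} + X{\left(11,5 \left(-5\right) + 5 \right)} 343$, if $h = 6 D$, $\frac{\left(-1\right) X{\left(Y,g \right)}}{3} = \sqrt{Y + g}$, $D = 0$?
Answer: $-4 - 3087 i \approx -4.0 - 3087.0 i$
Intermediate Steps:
$X{\left(Y,g \right)} = - 3 \sqrt{Y + g}$
$h = 0$ ($h = 6 \cdot 0 = 0$)
$E{\left(y \right)} = -4 + y$
$E{\left(h \right)} + X{\left(11,5 \left(-5\right) + 5 \right)} 343 = \left(-4 + 0\right) + - 3 \sqrt{11 + \left(5 \left(-5\right) + 5\right)} 343 = -4 + - 3 \sqrt{11 + \left(-25 + 5\right)} 343 = -4 + - 3 \sqrt{11 - 20} \cdot 343 = -4 + - 3 \sqrt{-9} \cdot 343 = -4 + - 3 \cdot 3 i 343 = -4 + - 9 i 343 = -4 - 3087 i$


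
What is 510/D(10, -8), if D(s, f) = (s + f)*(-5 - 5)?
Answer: -51/2 ≈ -25.500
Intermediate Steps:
D(s, f) = -10*f - 10*s (D(s, f) = (f + s)*(-10) = -10*f - 10*s)
510/D(10, -8) = 510/(-10*(-8) - 10*10) = 510/(80 - 100) = 510/(-20) = 510*(-1/20) = -51/2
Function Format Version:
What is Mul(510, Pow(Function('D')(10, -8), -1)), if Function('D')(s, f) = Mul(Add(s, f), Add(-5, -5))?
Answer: Rational(-51, 2) ≈ -25.500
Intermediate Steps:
Function('D')(s, f) = Add(Mul(-10, f), Mul(-10, s)) (Function('D')(s, f) = Mul(Add(f, s), -10) = Add(Mul(-10, f), Mul(-10, s)))
Mul(510, Pow(Function('D')(10, -8), -1)) = Mul(510, Pow(Add(Mul(-10, -8), Mul(-10, 10)), -1)) = Mul(510, Pow(Add(80, -100), -1)) = Mul(510, Pow(-20, -1)) = Mul(510, Rational(-1, 20)) = Rational(-51, 2)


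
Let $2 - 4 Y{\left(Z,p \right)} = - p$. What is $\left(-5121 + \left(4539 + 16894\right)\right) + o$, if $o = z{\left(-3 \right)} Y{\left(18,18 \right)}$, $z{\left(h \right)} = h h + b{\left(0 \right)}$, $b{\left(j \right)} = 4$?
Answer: $16377$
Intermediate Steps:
$Y{\left(Z,p \right)} = \frac{1}{2} + \frac{p}{4}$ ($Y{\left(Z,p \right)} = \frac{1}{2} - \frac{\left(-1\right) p}{4} = \frac{1}{2} + \frac{p}{4}$)
$z{\left(h \right)} = 4 + h^{2}$ ($z{\left(h \right)} = h h + 4 = h^{2} + 4 = 4 + h^{2}$)
$o = 65$ ($o = \left(4 + \left(-3\right)^{2}\right) \left(\frac{1}{2} + \frac{1}{4} \cdot 18\right) = \left(4 + 9\right) \left(\frac{1}{2} + \frac{9}{2}\right) = 13 \cdot 5 = 65$)
$\left(-5121 + \left(4539 + 16894\right)\right) + o = \left(-5121 + \left(4539 + 16894\right)\right) + 65 = \left(-5121 + 21433\right) + 65 = 16312 + 65 = 16377$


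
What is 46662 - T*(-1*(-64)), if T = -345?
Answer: 68742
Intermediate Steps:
46662 - T*(-1*(-64)) = 46662 - (-345)*(-1*(-64)) = 46662 - (-345)*64 = 46662 - 1*(-22080) = 46662 + 22080 = 68742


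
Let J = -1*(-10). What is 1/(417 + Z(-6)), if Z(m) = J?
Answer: 1/427 ≈ 0.0023419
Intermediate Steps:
J = 10
Z(m) = 10
1/(417 + Z(-6)) = 1/(417 + 10) = 1/427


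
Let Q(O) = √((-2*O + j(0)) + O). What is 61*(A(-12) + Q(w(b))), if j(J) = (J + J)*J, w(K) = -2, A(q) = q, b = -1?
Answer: -732 + 61*√2 ≈ -645.73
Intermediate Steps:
j(J) = 2*J² (j(J) = (2*J)*J = 2*J²)
Q(O) = √(-O) (Q(O) = √((-2*O + 2*0²) + O) = √((-2*O + 2*0) + O) = √((-2*O + 0) + O) = √(-2*O + O) = √(-O))
61*(A(-12) + Q(w(b))) = 61*(-12 + √(-1*(-2))) = 61*(-12 + √2) = -732 + 61*√2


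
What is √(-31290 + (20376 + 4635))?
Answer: I*√6279 ≈ 79.24*I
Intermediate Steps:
√(-31290 + (20376 + 4635)) = √(-31290 + 25011) = √(-6279) = I*√6279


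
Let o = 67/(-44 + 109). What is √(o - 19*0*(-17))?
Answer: √4355/65 ≈ 1.0153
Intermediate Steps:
o = 67/65 ≈ 1.0308
√(o - 19*0*(-17)) = √(67/65 - 19*0*(-17)) = √(67/65 + 0*(-17)) = √(67/65 + 0) = √(67/65) = √4355/65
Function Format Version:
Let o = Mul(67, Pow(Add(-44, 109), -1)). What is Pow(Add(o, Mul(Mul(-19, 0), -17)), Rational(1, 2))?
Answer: Mul(Rational(1, 65), Pow(4355, Rational(1, 2))) ≈ 1.0153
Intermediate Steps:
o = Rational(67, 65) (o = Mul(67, Pow(65, -1)) = Mul(67, Rational(1, 65)) = Rational(67, 65) ≈ 1.0308)
Pow(Add(o, Mul(Mul(-19, 0), -17)), Rational(1, 2)) = Pow(Add(Rational(67, 65), Mul(Mul(-19, 0), -17)), Rational(1, 2)) = Pow(Add(Rational(67, 65), Mul(0, -17)), Rational(1, 2)) = Pow(Add(Rational(67, 65), 0), Rational(1, 2)) = Pow(Rational(67, 65), Rational(1, 2)) = Mul(Rational(1, 65), Pow(4355, Rational(1, 2)))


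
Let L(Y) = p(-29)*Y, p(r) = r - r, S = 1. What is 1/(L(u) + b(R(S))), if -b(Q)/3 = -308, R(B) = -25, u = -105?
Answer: 1/924 ≈ 0.0010823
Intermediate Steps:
p(r) = 0
b(Q) = 924 (b(Q) = -3*(-308) = 924)
L(Y) = 0 (L(Y) = 0*Y = 0)
1/(L(u) + b(R(S))) = 1/(0 + 924) = 1/924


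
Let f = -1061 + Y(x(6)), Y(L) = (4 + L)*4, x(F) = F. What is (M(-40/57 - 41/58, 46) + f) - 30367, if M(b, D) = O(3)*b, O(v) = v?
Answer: -34594233/1102 ≈ -31392.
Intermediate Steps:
Y(L) = 16 + 4*L
M(b, D) = 3*b
f = -1021 (f = -1061 + (16 + 4*6) = -1061 + (16 + 24) = -1061 + 40 = -1021)
(M(-40/57 - 41/58, 46) + f) - 30367 = (3*(-40/57 - 41/58) - 1021) - 30367 = (3*(-4657/3306) - 1021) - 30367 = (-4657/1102 - 1021) - 30367 = -1129799/1102 - 30367 = -34594233/1102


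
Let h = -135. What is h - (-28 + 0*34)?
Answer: -107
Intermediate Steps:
h - (-28 + 0*34) = -135 - (-28 + 0*34) = -135 - (-28 + 0) = -135 - 1*(-28) = -135 + 28 = -107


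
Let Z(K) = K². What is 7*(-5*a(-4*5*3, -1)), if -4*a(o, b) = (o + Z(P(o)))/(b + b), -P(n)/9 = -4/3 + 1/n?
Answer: -245343/640 ≈ -383.35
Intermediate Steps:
P(n) = 12 - 9/n (P(n) = -9*(-4/3 + 1/n) = 12 - 9/n)
a(o, b) = -(o + (12 - 9/o)²)/(8*b) (a(o, b) = -(o + (12 - 9/o)²)/(4*(b + b)) = -(o + (12 - 9/o)²)/(4*(2*b)) = -(o + (12 - 9/o)²)*1/(2*b)/4 = -(o + (12 - 9/o)²)/(8*b))
7*(-5*a(-4*5*3, -1)) = 7*(-5*(-(-4*5*3)³ - 9*(-3 + 4*(-4*5*3))²)/(8*(-1)*(-4*5*3)²)) = 7*(-5*(-1)*(-(-20*3)³ - 9*(-3 + 4*(-20*3))²)/(8*(-20*3)²)) = 7*(-5*(-1)*(-1*(-60)³ - 9*(-3 + 4*(-60))²)/(8*(-60)²)) = 7*(-5*(-1)*(-1*(-216000) - 9*(-3 - 240)²)/(8*3600)) = 7*(-5*(-1)*(216000 - 9*(-243)²)/(8*3600)) = 7*(-5*(-1)*(216000 - 9*59049)/(8*3600)) = 7*(-5*(-1)*(216000 - 531441)/(8*3600)) = 7*(-5*(-1)*(-315441)/(8*3600)) = 7*(-5*35049/3200) = 7*(-35049/640) = -245343/640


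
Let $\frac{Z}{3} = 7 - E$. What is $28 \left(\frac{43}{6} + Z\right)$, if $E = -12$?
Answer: $\frac{5390}{3} \approx 1796.7$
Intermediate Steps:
$Z = 57$ ($Z = 3 \left(7 - -12\right) = 3 \left(7 + 12\right) = 3 \cdot 19 = 57$)
$28 \left(\frac{43}{6} + Z\right) = 28 \left(\frac{43}{6} + 57\right) = 28 \cdot \frac{385}{6} = \frac{5390}{3}$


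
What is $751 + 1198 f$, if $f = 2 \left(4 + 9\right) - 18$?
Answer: $10335$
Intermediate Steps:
$f = 8$ ($f = 2 \cdot 13 - 18 = 26 - 18 = 8$)
$751 + 1198 f = 751 + 1198 \cdot 8 = 751 + 9584 = 10335$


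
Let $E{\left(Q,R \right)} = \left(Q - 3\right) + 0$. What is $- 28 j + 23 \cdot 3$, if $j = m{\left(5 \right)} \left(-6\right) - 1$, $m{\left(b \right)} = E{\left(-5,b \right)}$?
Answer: $-1247$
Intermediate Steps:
$E{\left(Q,R \right)} = -3 + Q$ ($E{\left(Q,R \right)} = \left(-3 + Q\right) + 0 = -3 + Q$)
$m{\left(b \right)} = -8$ ($m{\left(b \right)} = -3 - 5 = -8$)
$j = 47$ ($j = \left(-8\right) \left(-6\right) - 1 = 48 - 1 = 47$)
$- 28 j + 23 \cdot 3 = \left(-28\right) 47 + 23 \cdot 3 = -1316 + 69 = -1247$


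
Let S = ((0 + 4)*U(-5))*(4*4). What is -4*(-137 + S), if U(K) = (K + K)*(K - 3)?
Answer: -19932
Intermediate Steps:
U(K) = 2*K*(-3 + K) (U(K) = (2*K)*(-3 + K) = 2*K*(-3 + K))
S = 5120 (S = ((0 + 4)*(2*(-5)*(-3 - 5)))*(4*4) = (4*(2*(-5)*(-8)))*16 = (4*80)*16 = 320*16 = 5120)
-4*(-137 + S) = -4*(-137 + 5120) = -4*4983 = -19932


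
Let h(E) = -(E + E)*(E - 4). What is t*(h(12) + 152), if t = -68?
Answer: 2720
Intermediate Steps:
h(E) = -2*E*(-4 + E)
t*(h(12) + 152) = -68*(2*12*(4 - 1*12) + 152) = -68*(2*12*(4 - 12) + 152) = -68*(2*12*(-8) + 152) = -68*(-192 + 152) = -68*(-40) = 2720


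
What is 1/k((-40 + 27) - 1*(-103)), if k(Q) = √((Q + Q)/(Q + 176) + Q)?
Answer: √44555/2010 ≈ 0.10502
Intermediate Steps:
k(Q) = √(Q + 2*Q/(176 + Q)) (k(Q) = √((2*Q)/(176 + Q) + Q) = √(2*Q/(176 + Q) + Q) = √(Q + 2*Q/(176 + Q)))
1/k((-40 + 27) - 1*(-103)) = 1/(√(((-40 + 27) - 1*(-103))*(178 + ((-40 + 27) - 1*(-103)))/(176 + ((-40 + 27) - 1*(-103))))) = 1/(√((-13 + 103)*(178 + (-13 + 103))/(176 + (-13 + 103)))) = 1/(√(90*(178 + 90)/(176 + 90))) = 1/(√(90*268/266)) = 1/(√(90*(1/266)*268)) = 1/(√(12060/133)) = 1/(6*√44555/133) = √44555/2010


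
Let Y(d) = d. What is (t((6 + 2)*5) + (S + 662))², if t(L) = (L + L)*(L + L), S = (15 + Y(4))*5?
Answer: 51222649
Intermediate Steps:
S = 95 (S = (15 + 4)*5 = 19*5 = 95)
t(L) = 4*L² (t(L) = (2*L)*(2*L) = 4*L²)
(t((6 + 2)*5) + (S + 662))² = (4*((6 + 2)*5)² + (95 + 662))² = (4*(8*5)² + 757)² = (4*40² + 757)² = (4*1600 + 757)² = (6400 + 757)² = 7157² = 51222649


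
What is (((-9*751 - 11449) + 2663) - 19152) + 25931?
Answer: -8766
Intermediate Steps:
(((-9*751 - 11449) + 2663) - 19152) + 25931 = (((-6759 - 11449) + 2663) - 19152) + 25931 = ((-18208 + 2663) - 19152) + 25931 = (-15545 - 19152) + 25931 = -34697 + 25931 = -8766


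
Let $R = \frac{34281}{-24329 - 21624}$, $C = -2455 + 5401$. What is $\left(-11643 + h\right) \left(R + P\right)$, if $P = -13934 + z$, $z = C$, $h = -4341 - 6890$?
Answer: $\frac{11550588738530}{45953} \approx 2.5136 \cdot 10^{8}$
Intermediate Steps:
$C = 2946$
$h = -11231$ ($h = -4341 - 6890 = -11231$)
$R = - \frac{34281}{45953}$ ($R = \frac{34281}{-45953} = 34281 \left(- \frac{1}{45953}\right) = - \frac{34281}{45953} \approx -0.746$)
$z = 2946$
$P = -10988$ ($P = -13934 + 2946 = -10988$)
$\left(-11643 + h\right) \left(R + P\right) = \left(-11643 - 11231\right) \left(- \frac{34281}{45953} - 10988\right) = \left(-22874\right) \left(- \frac{504965845}{45953}\right) = \frac{11550588738530}{45953}$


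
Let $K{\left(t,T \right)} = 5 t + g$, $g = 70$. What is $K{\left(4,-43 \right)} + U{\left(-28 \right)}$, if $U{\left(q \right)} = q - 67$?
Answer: $-5$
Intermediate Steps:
$U{\left(q \right)} = -67 + q$
$K{\left(t,T \right)} = 70 + 5 t$ ($K{\left(t,T \right)} = 5 t + 70 = 70 + 5 t$)
$K{\left(4,-43 \right)} + U{\left(-28 \right)} = \left(70 + 5 \cdot 4\right) - 95 = \left(70 + 20\right) - 95 = 90 - 95 = -5$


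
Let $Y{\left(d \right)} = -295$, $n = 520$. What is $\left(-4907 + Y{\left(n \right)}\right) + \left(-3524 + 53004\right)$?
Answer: $44278$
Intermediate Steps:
$\left(-4907 + Y{\left(n \right)}\right) + \left(-3524 + 53004\right) = \left(-4907 - 295\right) + \left(-3524 + 53004\right) = -5202 + 49480 = 44278$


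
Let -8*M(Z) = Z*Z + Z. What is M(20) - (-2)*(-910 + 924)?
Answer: -49/2 ≈ -24.500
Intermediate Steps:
M(Z) = -Z/8 - Z²/8 (M(Z) = -(Z*Z + Z)/8 = -(Z² + Z)/8 = -(Z + Z²)/8 = -Z/8 - Z²/8)
M(20) - (-2)*(-910 + 924) = -⅛*20*(1 + 20) - (-2)*(-910 + 924) = -⅛*20*21 - (-2)*14 = -105/2 - 1*(-28) = -105/2 + 28 = -49/2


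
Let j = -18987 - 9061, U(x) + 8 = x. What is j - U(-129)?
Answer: -27911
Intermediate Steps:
U(x) = -8 + x
j = -28048
j - U(-129) = -28048 - (-8 - 129) = -28048 - 1*(-137) = -28048 + 137 = -27911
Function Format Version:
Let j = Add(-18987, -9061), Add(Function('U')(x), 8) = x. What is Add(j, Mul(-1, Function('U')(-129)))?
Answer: -27911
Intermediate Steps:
Function('U')(x) = Add(-8, x)
j = -28048
Add(j, Mul(-1, Function('U')(-129))) = Add(-28048, Mul(-1, Add(-8, -129))) = Add(-28048, Mul(-1, -137)) = Add(-28048, 137) = -27911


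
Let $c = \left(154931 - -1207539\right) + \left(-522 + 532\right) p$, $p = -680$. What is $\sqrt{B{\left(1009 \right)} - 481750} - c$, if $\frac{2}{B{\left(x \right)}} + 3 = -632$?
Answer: $-1355670 + \frac{2 i \sqrt{48563411255}}{635} \approx -1.3557 \cdot 10^{6} + 694.08 i$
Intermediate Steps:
$B{\left(x \right)} = - \frac{2}{635}$ ($B{\left(x \right)} = \frac{2}{-3 - 632} = \frac{2}{-635} = 2 \left(- \frac{1}{635}\right) = - \frac{2}{635}$)
$c = 1355670$ ($c = \left(154931 - -1207539\right) + \left(-522 + 532\right) \left(-680\right) = \left(154931 + 1207539\right) + 10 \left(-680\right) = 1362470 - 6800 = 1355670$)
$\sqrt{B{\left(1009 \right)} - 481750} - c = \sqrt{- \frac{2}{635} - 481750} - 1355670 = \sqrt{- \frac{305911252}{635}} - 1355670 = \frac{2 i \sqrt{48563411255}}{635} - 1355670 = -1355670 + \frac{2 i \sqrt{48563411255}}{635}$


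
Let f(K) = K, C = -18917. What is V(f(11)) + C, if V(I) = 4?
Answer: -18913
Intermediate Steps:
V(f(11)) + C = 4 - 18917 = -18913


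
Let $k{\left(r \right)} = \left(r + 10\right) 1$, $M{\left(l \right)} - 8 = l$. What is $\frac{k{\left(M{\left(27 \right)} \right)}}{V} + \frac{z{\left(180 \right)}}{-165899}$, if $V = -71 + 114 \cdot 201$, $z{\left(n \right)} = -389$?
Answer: $\frac{16351382}{3789630857} \approx 0.0043148$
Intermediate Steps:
$M{\left(l \right)} = 8 + l$
$V = 22843$ ($V = -71 + 22914 = 22843$)
$k{\left(r \right)} = 10 + r$ ($k{\left(r \right)} = \left(10 + r\right) 1 = 10 + r$)
$\frac{k{\left(M{\left(27 \right)} \right)}}{V} + \frac{z{\left(180 \right)}}{-165899} = \frac{10 + \left(8 + 27\right)}{22843} - \frac{389}{-165899} = \left(10 + 35\right) \frac{1}{22843} - - \frac{389}{165899} = 45 \cdot \frac{1}{22843} + \frac{389}{165899} = \frac{45}{22843} + \frac{389}{165899} = \frac{16351382}{3789630857}$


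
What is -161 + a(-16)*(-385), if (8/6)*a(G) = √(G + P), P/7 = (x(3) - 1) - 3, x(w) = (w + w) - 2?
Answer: -161 - 1155*I ≈ -161.0 - 1155.0*I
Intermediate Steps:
x(w) = -2 + 2*w (x(w) = 2*w - 2 = -2 + 2*w)
P = 0 (P = 7*(((-2 + 2*3) - 1) - 3) = 7*(((-2 + 6) - 1) - 3) = 7*((4 - 1) - 3) = 7*(3 - 3) = 7*0 = 0)
a(G) = 3*√G/4 (a(G) = 3*√(G + 0)/4 = 3*√G/4)
-161 + a(-16)*(-385) = -161 + (3*√(-16)/4)*(-385) = -161 + (3*(4*I)/4)*(-385) = -161 + (3*I)*(-385) = -161 - 1155*I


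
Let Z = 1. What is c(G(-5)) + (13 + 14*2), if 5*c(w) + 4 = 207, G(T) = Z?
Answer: 408/5 ≈ 81.600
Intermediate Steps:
G(T) = 1
c(w) = 203/5 (c(w) = -4/5 + (1/5)*207 = -4/5 + 207/5 = 203/5)
c(G(-5)) + (13 + 14*2) = 203/5 + (13 + 14*2) = 203/5 + (13 + 28) = 203/5 + 41 = 408/5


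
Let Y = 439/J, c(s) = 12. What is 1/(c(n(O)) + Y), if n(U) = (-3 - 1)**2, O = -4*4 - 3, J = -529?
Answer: 529/5909 ≈ 0.089525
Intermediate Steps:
O = -19 (O = -16 - 3 = -19)
n(U) = 16 (n(U) = (-4)**2 = 16)
Y = -439/529 (Y = 439/(-529) = 439*(-1/529) = -439/529 ≈ -0.82987)
1/(c(n(O)) + Y) = 1/(12 - 439/529) = 1/(5909/529) = 529/5909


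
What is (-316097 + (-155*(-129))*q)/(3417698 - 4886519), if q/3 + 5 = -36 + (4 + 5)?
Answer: 2235617/1468821 ≈ 1.5220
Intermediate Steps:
q = -96 (q = -15 + 3*(-36 + (4 + 5)) = -15 + 3*(-36 + 9) = -15 + 3*(-27) = -15 - 81 = -96)
(-316097 + (-155*(-129))*q)/(3417698 - 4886519) = (-316097 - 155*(-129)*(-96))/(3417698 - 4886519) = (-316097 + 19995*(-96))/(-1468821) = (-316097 - 1919520)*(-1/1468821) = -2235617*(-1/1468821) = 2235617/1468821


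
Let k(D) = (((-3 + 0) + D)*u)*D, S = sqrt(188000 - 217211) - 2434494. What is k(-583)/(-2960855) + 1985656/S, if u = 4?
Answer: -7470733488172767688/5849426711280635395 - 1985656*I*sqrt(29211)/5926761065247 ≈ -1.2772 - 5.7261e-5*I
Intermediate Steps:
S = -2434494 + I*sqrt(29211) (S = sqrt(-29211) - 2434494 = I*sqrt(29211) - 2434494 = -2434494 + I*sqrt(29211) ≈ -2.4345e+6 + 170.91*I)
k(D) = D*(-12 + 4*D) (k(D) = (((-3 + 0) + D)*4)*D = ((-3 + D)*4)*D = (-12 + 4*D)*D = D*(-12 + 4*D))
k(-583)/(-2960855) + 1985656/S = (4*(-583)*(-3 - 583))/(-2960855) + 1985656/(-2434494 + I*sqrt(29211)) = (4*(-583)*(-586))*(-1/2960855) + 1985656/(-2434494 + I*sqrt(29211)) = 1366552*(-1/2960855) + 1985656/(-2434494 + I*sqrt(29211)) = -1366552/2960855 + 1985656/(-2434494 + I*sqrt(29211))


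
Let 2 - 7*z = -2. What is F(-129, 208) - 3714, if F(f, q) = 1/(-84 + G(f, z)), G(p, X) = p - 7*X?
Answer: -805939/217 ≈ -3714.0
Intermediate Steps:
z = 4/7 (z = 2/7 - 1/7*(-2) = 2/7 + 2/7 = 4/7 ≈ 0.57143)
F(f, q) = 1/(-88 + f) (F(f, q) = 1/(-84 + (f - 7*4/7)) = 1/(-84 + (f - 4)) = 1/(-84 + (-4 + f)) = 1/(-88 + f))
F(-129, 208) - 3714 = 1/(-88 - 129) - 3714 = 1/(-217) - 3714 = -1/217 - 3714 = -805939/217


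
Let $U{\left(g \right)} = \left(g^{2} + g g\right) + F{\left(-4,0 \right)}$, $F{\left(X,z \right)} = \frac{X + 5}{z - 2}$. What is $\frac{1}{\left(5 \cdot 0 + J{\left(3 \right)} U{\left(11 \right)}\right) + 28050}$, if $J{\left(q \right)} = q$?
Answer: $\frac{2}{57549} \approx 3.4753 \cdot 10^{-5}$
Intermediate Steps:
$F{\left(X,z \right)} = \frac{5 + X}{-2 + z}$
$U{\left(g \right)} = - \frac{1}{2} + 2 g^{2}$ ($U{\left(g \right)} = \left(g^{2} + g g\right) + \frac{5 - 4}{-2 + 0} = \left(g^{2} + g^{2}\right) + \frac{1}{-2} \cdot 1 = 2 g^{2} - \frac{1}{2} = - \frac{1}{2} + 2 g^{2}$)
$\frac{1}{\left(5 \cdot 0 + J{\left(3 \right)} U{\left(11 \right)}\right) + 28050} = \frac{1}{\left(5 \cdot 0 + 3 \left(- \frac{1}{2} + 2 \cdot 11^{2}\right)\right) + 28050} = \frac{1}{\left(0 + 3 \left(- \frac{1}{2} + 2 \cdot 121\right)\right) + 28050} = \frac{1}{\left(0 + 3 \left(- \frac{1}{2} + 242\right)\right) + 28050} = \frac{1}{\left(0 + 3 \cdot \frac{483}{2}\right) + 28050} = \frac{1}{\left(0 + \frac{1449}{2}\right) + 28050} = \frac{1}{\frac{1449}{2} + 28050} = \frac{1}{\frac{57549}{2}} = \frac{2}{57549}$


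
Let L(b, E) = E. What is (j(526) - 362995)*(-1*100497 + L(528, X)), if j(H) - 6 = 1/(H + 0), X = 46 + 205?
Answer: 9570095312199/263 ≈ 3.6388e+10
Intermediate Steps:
X = 251
j(H) = 6 + 1/H (j(H) = 6 + 1/(H + 0) = 6 + 1/H)
(j(526) - 362995)*(-1*100497 + L(528, X)) = ((6 + 1/526) - 362995)*(-1*100497 + 251) = ((6 + 1/526) - 362995)*(-100497 + 251) = (3157/526 - 362995)*(-100246) = -190932213/526*(-100246) = 9570095312199/263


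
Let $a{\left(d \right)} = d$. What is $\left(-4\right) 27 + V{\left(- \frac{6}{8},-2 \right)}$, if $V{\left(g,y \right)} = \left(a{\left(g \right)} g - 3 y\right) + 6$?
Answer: $- \frac{1527}{16} \approx -95.438$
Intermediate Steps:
$V{\left(g,y \right)} = 6 + g^{2} - 3 y$ ($V{\left(g,y \right)} = \left(g g - 3 y\right) + 6 = \left(g^{2} - 3 y\right) + 6 = 6 + g^{2} - 3 y$)
$\left(-4\right) 27 + V{\left(- \frac{6}{8},-2 \right)} = \left(-4\right) 27 + \left(6 + \left(- \frac{6}{8}\right)^{2} - -6\right) = -108 + \left(6 + \left(\left(-6\right) \frac{1}{8}\right)^{2} + 6\right) = -108 + \left(6 + \left(- \frac{3}{4}\right)^{2} + 6\right) = -108 + \left(6 + \frac{9}{16} + 6\right) = -108 + \frac{201}{16} = - \frac{1527}{16}$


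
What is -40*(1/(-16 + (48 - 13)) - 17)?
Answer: 12880/19 ≈ 677.89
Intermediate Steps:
-40*(1/(-16 + (48 - 13)) - 17) = -40*(1/(-16 + 35) - 17) = -40*(1/19 - 17) = -40*(-322/19) = 12880/19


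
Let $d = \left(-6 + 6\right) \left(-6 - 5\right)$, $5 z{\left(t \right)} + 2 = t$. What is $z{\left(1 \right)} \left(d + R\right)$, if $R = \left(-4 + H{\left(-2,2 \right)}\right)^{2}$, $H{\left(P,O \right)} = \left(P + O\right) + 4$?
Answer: $0$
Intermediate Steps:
$H{\left(P,O \right)} = 4 + O + P$ ($H{\left(P,O \right)} = \left(O + P\right) + 4 = 4 + O + P$)
$z{\left(t \right)} = - \frac{2}{5} + \frac{t}{5}$
$d = 0$ ($d = 0 \left(-11\right) = 0$)
$R = 0$ ($R = \left(-4 + \left(4 + 2 - 2\right)\right)^{2} = \left(-4 + 4\right)^{2} = 0^{2} = 0$)
$z{\left(1 \right)} \left(d + R\right) = \left(- \frac{2}{5} + \frac{1}{5} \cdot 1\right) \left(0 + 0\right) = \left(- \frac{2}{5} + \frac{1}{5}\right) 0 = \left(- \frac{1}{5}\right) 0 = 0$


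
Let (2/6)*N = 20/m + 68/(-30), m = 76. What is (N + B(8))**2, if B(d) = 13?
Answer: 440896/9025 ≈ 48.853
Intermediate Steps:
N = -571/95 (N = 3*(20/76 + 68/(-30)) = 3*(20*(1/76) + 68*(-1/30)) = 3*(5/19 - 34/15) = 3*(-571/285) = -571/95 ≈ -6.0105)
(N + B(8))**2 = (-571/95 + 13)**2 = (664/95)**2 = 440896/9025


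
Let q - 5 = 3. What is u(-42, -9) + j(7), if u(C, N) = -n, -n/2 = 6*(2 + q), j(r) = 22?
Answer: 142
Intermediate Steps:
q = 8 (q = 5 + 3 = 8)
n = -120 (n = -12*(2 + 8) = -12*10 = -2*60 = -120)
u(C, N) = 120 (u(C, N) = -1*(-120) = 120)
u(-42, -9) + j(7) = 120 + 22 = 142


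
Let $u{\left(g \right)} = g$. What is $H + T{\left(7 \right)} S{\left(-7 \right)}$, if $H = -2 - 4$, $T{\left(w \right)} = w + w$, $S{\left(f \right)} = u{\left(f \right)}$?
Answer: $-104$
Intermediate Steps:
$S{\left(f \right)} = f$
$T{\left(w \right)} = 2 w$
$H = -6$ ($H = -2 - 4 = -6$)
$H + T{\left(7 \right)} S{\left(-7 \right)} = -6 + 2 \cdot 7 \left(-7\right) = -6 + 14 \left(-7\right) = -6 - 98 = -104$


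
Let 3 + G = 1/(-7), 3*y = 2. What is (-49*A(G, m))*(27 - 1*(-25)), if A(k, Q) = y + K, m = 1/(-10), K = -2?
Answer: 10192/3 ≈ 3397.3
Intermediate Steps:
y = 2/3 (y = (1/3)*2 = 2/3 ≈ 0.66667)
G = -22/7 (G = -3 + 1/(-7) = -3 - 1/7 = -22/7 ≈ -3.1429)
m = -1/10 ≈ -0.10000
A(k, Q) = -4/3 (A(k, Q) = 2/3 - 2 = -4/3)
(-49*A(G, m))*(27 - 1*(-25)) = (-49*(-4/3))*(27 - 1*(-25)) = 196*(27 + 25)/3 = (196/3)*52 = 10192/3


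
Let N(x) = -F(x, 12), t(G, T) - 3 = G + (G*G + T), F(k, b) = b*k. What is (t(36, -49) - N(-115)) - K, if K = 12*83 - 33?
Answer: -1057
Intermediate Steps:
K = 963 (K = 996 - 33 = 963)
t(G, T) = 3 + G + T + G² (t(G, T) = 3 + (G + (G*G + T)) = 3 + (G + (G² + T)) = 3 + (G + (T + G²)) = 3 + (G + T + G²) = 3 + G + T + G²)
N(x) = -12*x
(t(36, -49) - N(-115)) - K = ((3 + 36 - 49 + 36²) - (-12)*(-115)) - 1*963 = ((3 + 36 - 49 + 1296) - 1*1380) - 963 = (1286 - 1380) - 963 = -94 - 963 = -1057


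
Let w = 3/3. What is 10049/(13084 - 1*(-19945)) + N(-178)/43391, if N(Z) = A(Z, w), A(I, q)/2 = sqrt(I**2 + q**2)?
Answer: 10049/33029 + 2*sqrt(31685)/43391 ≈ 0.31245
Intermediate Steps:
w = 1 (w = 3*(1/3) = 1)
A(I, q) = 2*sqrt(I**2 + q**2)
N(Z) = 2*sqrt(1 + Z**2) (N(Z) = 2*sqrt(Z**2 + 1**2) = 2*sqrt(Z**2 + 1) = 2*sqrt(1 + Z**2))
10049/(13084 - 1*(-19945)) + N(-178)/43391 = 10049/(13084 - 1*(-19945)) + (2*sqrt(1 + (-178)**2))/43391 = 10049/(13084 + 19945) + (2*sqrt(1 + 31684))*(1/43391) = 10049/33029 + (2*sqrt(31685))*(1/43391) = 10049*(1/33029) + 2*sqrt(31685)/43391 = 10049/33029 + 2*sqrt(31685)/43391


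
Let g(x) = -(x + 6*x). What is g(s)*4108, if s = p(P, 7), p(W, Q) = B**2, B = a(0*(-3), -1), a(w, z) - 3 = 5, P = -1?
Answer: -1840384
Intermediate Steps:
a(w, z) = 8 (a(w, z) = 3 + 5 = 8)
B = 8
p(W, Q) = 64 (p(W, Q) = 8**2 = 64)
s = 64
g(x) = -7*x
g(s)*4108 = -7*64*4108 = -448*4108 = -1840384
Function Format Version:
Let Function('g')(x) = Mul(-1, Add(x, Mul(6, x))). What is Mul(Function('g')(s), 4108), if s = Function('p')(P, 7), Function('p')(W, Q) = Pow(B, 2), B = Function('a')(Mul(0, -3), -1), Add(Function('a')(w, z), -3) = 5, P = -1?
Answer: -1840384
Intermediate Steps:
Function('a')(w, z) = 8 (Function('a')(w, z) = Add(3, 5) = 8)
B = 8
Function('p')(W, Q) = 64 (Function('p')(W, Q) = Pow(8, 2) = 64)
s = 64
Function('g')(x) = Mul(-7, x) (Function('g')(x) = Mul(-1, Mul(7, x)) = Mul(-7, x))
Mul(Function('g')(s), 4108) = Mul(Mul(-7, 64), 4108) = Mul(-448, 4108) = -1840384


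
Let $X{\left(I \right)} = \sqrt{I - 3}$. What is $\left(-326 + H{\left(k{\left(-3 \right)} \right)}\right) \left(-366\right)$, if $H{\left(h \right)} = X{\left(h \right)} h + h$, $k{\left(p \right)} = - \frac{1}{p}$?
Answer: $119194 - \frac{244 i \sqrt{6}}{3} \approx 1.1919 \cdot 10^{5} - 199.23 i$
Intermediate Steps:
$X{\left(I \right)} = \sqrt{-3 + I}$
$H{\left(h \right)} = h + h \sqrt{-3 + h}$ ($H{\left(h \right)} = \sqrt{-3 + h} h + h = h \sqrt{-3 + h} + h = h + h \sqrt{-3 + h}$)
$\left(-326 + H{\left(k{\left(-3 \right)} \right)}\right) \left(-366\right) = \left(-326 + - \frac{1}{-3} \left(1 + \sqrt{-3 - \frac{1}{-3}}\right)\right) \left(-366\right) = \left(-326 + \left(-1\right) \left(- \frac{1}{3}\right) \left(1 + \sqrt{-3 - - \frac{1}{3}}\right)\right) \left(-366\right) = \left(-326 + \frac{1 + \sqrt{-3 + \frac{1}{3}}}{3}\right) \left(-366\right) = \left(-326 + \frac{1 + \sqrt{- \frac{8}{3}}}{3}\right) \left(-366\right) = \left(-326 + \frac{1 + \frac{2 i \sqrt{6}}{3}}{3}\right) \left(-366\right) = \left(-326 + \left(\frac{1}{3} + \frac{2 i \sqrt{6}}{9}\right)\right) \left(-366\right) = \left(- \frac{977}{3} + \frac{2 i \sqrt{6}}{9}\right) \left(-366\right) = 119194 - \frac{244 i \sqrt{6}}{3}$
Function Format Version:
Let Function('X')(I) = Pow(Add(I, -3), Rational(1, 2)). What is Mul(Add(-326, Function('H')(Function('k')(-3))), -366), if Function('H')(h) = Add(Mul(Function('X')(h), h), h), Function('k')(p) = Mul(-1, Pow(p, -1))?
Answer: Add(119194, Mul(Rational(-244, 3), I, Pow(6, Rational(1, 2)))) ≈ Add(1.1919e+5, Mul(-199.23, I))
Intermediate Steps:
Function('X')(I) = Pow(Add(-3, I), Rational(1, 2))
Function('H')(h) = Add(h, Mul(h, Pow(Add(-3, h), Rational(1, 2)))) (Function('H')(h) = Add(Mul(Pow(Add(-3, h), Rational(1, 2)), h), h) = Add(Mul(h, Pow(Add(-3, h), Rational(1, 2))), h) = Add(h, Mul(h, Pow(Add(-3, h), Rational(1, 2)))))
Mul(Add(-326, Function('H')(Function('k')(-3))), -366) = Mul(Add(-326, Mul(Mul(-1, Pow(-3, -1)), Add(1, Pow(Add(-3, Mul(-1, Pow(-3, -1))), Rational(1, 2))))), -366) = Mul(Add(-326, Mul(Mul(-1, Rational(-1, 3)), Add(1, Pow(Add(-3, Mul(-1, Rational(-1, 3))), Rational(1, 2))))), -366) = Mul(Add(-326, Mul(Rational(1, 3), Add(1, Pow(Add(-3, Rational(1, 3)), Rational(1, 2))))), -366) = Mul(Add(-326, Mul(Rational(1, 3), Add(1, Pow(Rational(-8, 3), Rational(1, 2))))), -366) = Mul(Add(-326, Mul(Rational(1, 3), Add(1, Mul(Rational(2, 3), I, Pow(6, Rational(1, 2)))))), -366) = Mul(Add(-326, Add(Rational(1, 3), Mul(Rational(2, 9), I, Pow(6, Rational(1, 2))))), -366) = Mul(Add(Rational(-977, 3), Mul(Rational(2, 9), I, Pow(6, Rational(1, 2)))), -366) = Add(119194, Mul(Rational(-244, 3), I, Pow(6, Rational(1, 2))))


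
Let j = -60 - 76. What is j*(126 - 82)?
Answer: -5984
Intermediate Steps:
j = -136
j*(126 - 82) = -136*(126 - 82) = -136*44 = -5984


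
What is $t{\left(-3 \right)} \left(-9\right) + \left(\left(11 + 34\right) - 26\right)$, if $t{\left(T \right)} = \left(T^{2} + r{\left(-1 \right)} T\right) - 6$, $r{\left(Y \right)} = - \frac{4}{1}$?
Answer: $-116$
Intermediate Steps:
$r{\left(Y \right)} = -4$ ($r{\left(Y \right)} = \left(-4\right) 1 = -4$)
$t{\left(T \right)} = -6 + T^{2} - 4 T$ ($t{\left(T \right)} = \left(T^{2} - 4 T\right) - 6 = -6 + T^{2} - 4 T$)
$t{\left(-3 \right)} \left(-9\right) + \left(\left(11 + 34\right) - 26\right) = \left(-6 + \left(-3\right)^{2} - -12\right) \left(-9\right) + \left(\left(11 + 34\right) - 26\right) = \left(-6 + 9 + 12\right) \left(-9\right) + \left(45 - 26\right) = 15 \left(-9\right) + 19 = -135 + 19 = -116$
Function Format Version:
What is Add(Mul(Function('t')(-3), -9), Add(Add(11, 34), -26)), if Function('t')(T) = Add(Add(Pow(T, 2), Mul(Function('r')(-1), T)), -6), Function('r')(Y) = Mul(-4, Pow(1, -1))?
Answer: -116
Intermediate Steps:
Function('r')(Y) = -4 (Function('r')(Y) = Mul(-4, 1) = -4)
Function('t')(T) = Add(-6, Pow(T, 2), Mul(-4, T)) (Function('t')(T) = Add(Add(Pow(T, 2), Mul(-4, T)), -6) = Add(-6, Pow(T, 2), Mul(-4, T)))
Add(Mul(Function('t')(-3), -9), Add(Add(11, 34), -26)) = Add(Mul(Add(-6, Pow(-3, 2), Mul(-4, -3)), -9), Add(Add(11, 34), -26)) = Add(Mul(Add(-6, 9, 12), -9), Add(45, -26)) = Add(Mul(15, -9), 19) = Add(-135, 19) = -116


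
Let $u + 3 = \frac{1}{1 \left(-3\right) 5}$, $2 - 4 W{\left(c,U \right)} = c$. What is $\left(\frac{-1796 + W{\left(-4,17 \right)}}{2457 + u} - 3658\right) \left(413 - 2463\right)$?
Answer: $\frac{276082190975}{36809} \approx 7.5004 \cdot 10^{6}$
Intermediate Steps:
$W{\left(c,U \right)} = \frac{1}{2} - \frac{c}{4}$
$u = - \frac{46}{15}$ ($u = -3 + \frac{1}{1 \left(-3\right) 5} = -3 + \frac{1}{\left(-3\right) 5} = -3 + \frac{1}{-15} = -3 - \frac{1}{15} = - \frac{46}{15} \approx -3.0667$)
$\left(\frac{-1796 + W{\left(-4,17 \right)}}{2457 + u} - 3658\right) \left(413 - 2463\right) = \left(\frac{-1796 + \left(\frac{1}{2} - -1\right)}{2457 - \frac{46}{15}} - 3658\right) \left(413 - 2463\right) = \left(\frac{-1796 + \left(\frac{1}{2} + 1\right)}{\frac{36809}{15}} - 3658\right) \left(-2050\right) = \left(\left(-1796 + \frac{3}{2}\right) \frac{15}{36809} - 3658\right) \left(-2050\right) = \left(\left(- \frac{3589}{2}\right) \frac{15}{36809} - 3658\right) \left(-2050\right) = \left(- \frac{53835}{73618} - 3658\right) \left(-2050\right) = \left(- \frac{269348479}{73618}\right) \left(-2050\right) = \frac{276082190975}{36809}$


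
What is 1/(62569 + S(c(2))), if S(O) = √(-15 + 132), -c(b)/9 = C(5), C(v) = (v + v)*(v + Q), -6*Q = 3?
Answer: 4813/301144588 - 3*√13/3914879644 ≈ 1.5980e-5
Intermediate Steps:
Q = -½ (Q = -⅙*3 = -½ ≈ -0.50000)
C(v) = 2*v*(-½ + v) (C(v) = (v + v)*(v - ½) = (2*v)*(-½ + v) = 2*v*(-½ + v))
c(b) = -405 (c(b) = -45*(-1 + 2*5) = -45*(-1 + 10) = -45*9 = -9*45 = -405)
S(O) = 3*√13 (S(O) = √117 = 3*√13)
1/(62569 + S(c(2))) = 1/(62569 + 3*√13)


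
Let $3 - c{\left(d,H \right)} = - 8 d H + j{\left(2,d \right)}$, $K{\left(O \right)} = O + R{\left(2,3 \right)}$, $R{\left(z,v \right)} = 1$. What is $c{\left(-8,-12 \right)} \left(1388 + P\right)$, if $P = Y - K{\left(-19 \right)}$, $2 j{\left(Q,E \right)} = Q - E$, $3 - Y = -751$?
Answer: $1654560$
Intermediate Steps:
$Y = 754$ ($Y = 3 - -751 = 3 + 751 = 754$)
$j{\left(Q,E \right)} = \frac{Q}{2} - \frac{E}{2}$ ($j{\left(Q,E \right)} = \frac{Q - E}{2} = \frac{Q}{2} - \frac{E}{2}$)
$K{\left(O \right)} = 1 + O$ ($K{\left(O \right)} = O + 1 = 1 + O$)
$P = 772$ ($P = 754 - \left(1 - 19\right) = 754 - -18 = 754 + 18 = 772$)
$c{\left(d,H \right)} = 2 + \frac{d}{2} + 8 H d$ ($c{\left(d,H \right)} = 3 - \left(- 8 d H - \left(-1 + \frac{d}{2}\right)\right) = 3 - \left(- 8 H d - \left(-1 + \frac{d}{2}\right)\right) = 3 - \left(1 - \frac{d}{2} - 8 H d\right) = 3 + \left(-1 + \frac{d}{2} + 8 H d\right) = 2 + \frac{d}{2} + 8 H d$)
$c{\left(-8,-12 \right)} \left(1388 + P\right) = \left(2 + \frac{1}{2} \left(-8\right) + 8 \left(-12\right) \left(-8\right)\right) \left(1388 + 772\right) = \left(2 - 4 + 768\right) 2160 = 766 \cdot 2160 = 1654560$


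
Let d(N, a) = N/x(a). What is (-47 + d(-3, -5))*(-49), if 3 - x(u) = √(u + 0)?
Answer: 4669/2 + 21*I*√5/2 ≈ 2334.5 + 23.479*I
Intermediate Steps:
x(u) = 3 - √u (x(u) = 3 - √(u + 0) = 3 - √u)
d(N, a) = N/(3 - √a)
(-47 + d(-3, -5))*(-49) = (-47 - 1*(-3)/(-3 + √(-5)))*(-49) = (-47 - 1*(-3)/(-3 + I*√5))*(-49) = (-47 + 3/(-3 + I*√5))*(-49) = 2303 - 147/(-3 + I*√5)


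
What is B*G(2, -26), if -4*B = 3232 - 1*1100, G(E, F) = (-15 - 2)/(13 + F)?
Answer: -697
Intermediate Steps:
G(E, F) = -17/(13 + F)
B = -533 (B = -(3232 - 1*1100)/4 = -(3232 - 1100)/4 = -¼*2132 = -533)
B*G(2, -26) = -(-9061)/(13 - 26) = -(-9061)/(-13) = -(-9061)*(-1)/13 = -533*17/13 = -697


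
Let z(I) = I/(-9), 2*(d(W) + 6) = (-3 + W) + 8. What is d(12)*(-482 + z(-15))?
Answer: -7205/6 ≈ -1200.8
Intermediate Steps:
d(W) = -7/2 + W/2 (d(W) = -6 + ((-3 + W) + 8)/2 = -6 + (5 + W)/2 = -6 + (5/2 + W/2) = -7/2 + W/2)
z(I) = -I/9 (z(I) = I*(-⅑) = -I/9)
d(12)*(-482 + z(-15)) = (-7/2 + (½)*12)*(-482 - ⅑*(-15)) = (-7/2 + 6)*(-482 + 5/3) = (5/2)*(-1441/3) = -7205/6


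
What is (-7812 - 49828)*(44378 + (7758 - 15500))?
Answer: -2111699040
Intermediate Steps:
(-7812 - 49828)*(44378 + (7758 - 15500)) = -57640*(44378 - 7742) = -57640*36636 = -2111699040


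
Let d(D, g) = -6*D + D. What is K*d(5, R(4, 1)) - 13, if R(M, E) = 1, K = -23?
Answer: 562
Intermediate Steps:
d(D, g) = -5*D
K*d(5, R(4, 1)) - 13 = -(-115)*5 - 13 = -23*(-25) - 13 = 575 - 13 = 562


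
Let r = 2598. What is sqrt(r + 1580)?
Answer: sqrt(4178) ≈ 64.637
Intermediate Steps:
sqrt(r + 1580) = sqrt(2598 + 1580) = sqrt(4178)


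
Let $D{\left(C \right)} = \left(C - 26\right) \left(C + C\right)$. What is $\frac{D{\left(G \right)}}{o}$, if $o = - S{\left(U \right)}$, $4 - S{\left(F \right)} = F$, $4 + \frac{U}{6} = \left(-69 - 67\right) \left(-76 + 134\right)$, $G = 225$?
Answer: $- \frac{44775}{23678} \approx -1.891$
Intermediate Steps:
$D{\left(C \right)} = 2 C \left(-26 + C\right)$ ($D{\left(C \right)} = \left(-26 + C\right) 2 C = 2 C \left(-26 + C\right)$)
$U = -47352$ ($U = -24 + 6 \left(-69 - 67\right) \left(-76 + 134\right) = -24 + 6 \left(\left(-136\right) 58\right) = -24 + 6 \left(-7888\right) = -24 - 47328 = -47352$)
$S{\left(F \right)} = 4 - F$
$o = -47356$ ($o = - (4 - -47352) = - (4 + 47352) = \left(-1\right) 47356 = -47356$)
$\frac{D{\left(G \right)}}{o} = \frac{2 \cdot 225 \left(-26 + 225\right)}{-47356} = 2 \cdot 225 \cdot 199 \left(- \frac{1}{47356}\right) = 89550 \left(- \frac{1}{47356}\right) = - \frac{44775}{23678}$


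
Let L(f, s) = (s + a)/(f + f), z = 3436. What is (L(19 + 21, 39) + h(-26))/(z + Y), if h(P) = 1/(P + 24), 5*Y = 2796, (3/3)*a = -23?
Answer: -3/39952 ≈ -7.5090e-5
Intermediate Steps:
a = -23
Y = 2796/5 (Y = (⅕)*2796 = 2796/5 ≈ 559.20)
L(f, s) = (-23 + s)/(2*f) (L(f, s) = (s - 23)/(f + f) = (-23 + s)/((2*f)) = (-23 + s)*(1/(2*f)) = (-23 + s)/(2*f))
h(P) = 1/(24 + P)
(L(19 + 21, 39) + h(-26))/(z + Y) = ((-23 + 39)/(2*(19 + 21)) + 1/(24 - 26))/(3436 + 2796/5) = ((½)*16/40 + 1/(-2))/(19976/5) = ((½)*(1/40)*16 - ½)*(5/19976) = (⅕ - ½)*(5/19976) = -3/10*5/19976 = -3/39952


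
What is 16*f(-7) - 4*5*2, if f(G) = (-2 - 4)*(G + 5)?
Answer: 152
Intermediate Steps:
f(G) = -30 - 6*G (f(G) = -6*(5 + G) = -30 - 6*G)
16*f(-7) - 4*5*2 = 16*(-30 - 6*(-7)) - 4*5*2 = 16*(-30 + 42) - 20*2 = 16*12 - 40 = 192 - 40 = 152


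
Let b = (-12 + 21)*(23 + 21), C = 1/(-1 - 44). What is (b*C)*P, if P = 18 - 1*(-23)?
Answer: -1804/5 ≈ -360.80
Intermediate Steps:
C = -1/45 (C = 1/(-45) = -1/45 ≈ -0.022222)
b = 396 (b = 9*44 = 396)
P = 41 (P = 18 + 23 = 41)
(b*C)*P = (396*(-1/45))*41 = -44/5*41 = -1804/5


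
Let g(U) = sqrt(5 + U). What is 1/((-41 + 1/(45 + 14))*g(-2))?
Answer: -59*sqrt(3)/7254 ≈ -0.014088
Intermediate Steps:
1/((-41 + 1/(45 + 14))*g(-2)) = 1/((-41 + 1/(45 + 14))*sqrt(5 - 2)) = 1/((-41 + 1/59)*sqrt(3)) = 1/(-2418*sqrt(3)/59) = -59*sqrt(3)/7254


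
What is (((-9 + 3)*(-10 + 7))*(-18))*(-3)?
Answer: 972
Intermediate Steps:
(((-9 + 3)*(-10 + 7))*(-18))*(-3) = (-6*(-3)*(-18))*(-3) = (18*(-18))*(-3) = -324*(-3) = 972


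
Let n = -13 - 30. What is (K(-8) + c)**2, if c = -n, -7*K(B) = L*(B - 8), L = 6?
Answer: 157609/49 ≈ 3216.5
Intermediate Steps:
n = -43
K(B) = 48/7 - 6*B/7 (K(B) = -6*(B - 8)/7 = -6*(-8 + B)/7 = -(-48 + 6*B)/7 = 48/7 - 6*B/7)
c = 43 (c = -1*(-43) = 43)
(K(-8) + c)**2 = ((48/7 - 6/7*(-8)) + 43)**2 = ((48/7 + 48/7) + 43)**2 = (96/7 + 43)**2 = (397/7)**2 = 157609/49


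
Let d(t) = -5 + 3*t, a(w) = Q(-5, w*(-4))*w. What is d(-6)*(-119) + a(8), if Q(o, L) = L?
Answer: 2481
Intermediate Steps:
a(w) = -4*w**2 (a(w) = (w*(-4))*w = (-4*w)*w = -4*w**2)
d(-6)*(-119) + a(8) = (-5 + 3*(-6))*(-119) - 4*8**2 = (-5 - 18)*(-119) - 4*64 = -23*(-119) - 256 = 2737 - 256 = 2481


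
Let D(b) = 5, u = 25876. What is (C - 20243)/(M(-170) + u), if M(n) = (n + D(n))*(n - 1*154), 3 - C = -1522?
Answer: -9359/39668 ≈ -0.23593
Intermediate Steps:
C = 1525 (C = 3 - 1*(-1522) = 3 + 1522 = 1525)
M(n) = (-154 + n)*(5 + n) (M(n) = (n + 5)*(n - 1*154) = (5 + n)*(n - 154) = (5 + n)*(-154 + n) = (-154 + n)*(5 + n))
(C - 20243)/(M(-170) + u) = (1525 - 20243)/((-770 + (-170)² - 149*(-170)) + 25876) = -18718/((-770 + 28900 + 25330) + 25876) = -18718/(53460 + 25876) = -18718/79336 = -18718*1/79336 = -9359/39668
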